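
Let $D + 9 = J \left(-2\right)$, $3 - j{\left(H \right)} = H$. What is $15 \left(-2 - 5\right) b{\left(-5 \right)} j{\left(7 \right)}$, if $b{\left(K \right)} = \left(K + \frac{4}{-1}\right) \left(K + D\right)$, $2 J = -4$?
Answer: $37800$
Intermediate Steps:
$J = -2$ ($J = \frac{1}{2} \left(-4\right) = -2$)
$j{\left(H \right)} = 3 - H$
$D = -5$ ($D = -9 - -4 = -9 + 4 = -5$)
$b{\left(K \right)} = \left(-5 + K\right) \left(-4 + K\right)$ ($b{\left(K \right)} = \left(K + \frac{4}{-1}\right) \left(K - 5\right) = \left(K + 4 \left(-1\right)\right) \left(-5 + K\right) = \left(K - 4\right) \left(-5 + K\right) = \left(-4 + K\right) \left(-5 + K\right) = \left(-5 + K\right) \left(-4 + K\right)$)
$15 \left(-2 - 5\right) b{\left(-5 \right)} j{\left(7 \right)} = 15 \left(-2 - 5\right) \left(20 + \left(-5\right)^{2} - -45\right) \left(3 - 7\right) = 15 \left(- 7 \left(20 + 25 + 45\right)\right) \left(3 - 7\right) = 15 \left(\left(-7\right) 90\right) \left(-4\right) = 15 \left(-630\right) \left(-4\right) = \left(-9450\right) \left(-4\right) = 37800$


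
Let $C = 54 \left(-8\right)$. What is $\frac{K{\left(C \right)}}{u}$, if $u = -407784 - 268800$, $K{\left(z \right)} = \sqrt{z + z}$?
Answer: $- \frac{i \sqrt{6}}{56382} \approx - 4.3445 \cdot 10^{-5} i$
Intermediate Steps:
$C = -432$
$K{\left(z \right)} = \sqrt{2} \sqrt{z}$ ($K{\left(z \right)} = \sqrt{2 z} = \sqrt{2} \sqrt{z}$)
$u = -676584$ ($u = -407784 - 268800 = -676584$)
$\frac{K{\left(C \right)}}{u} = \frac{\sqrt{2} \sqrt{-432}}{-676584} = \sqrt{2} \cdot 12 i \sqrt{3} \left(- \frac{1}{676584}\right) = 12 i \sqrt{6} \left(- \frac{1}{676584}\right) = - \frac{i \sqrt{6}}{56382}$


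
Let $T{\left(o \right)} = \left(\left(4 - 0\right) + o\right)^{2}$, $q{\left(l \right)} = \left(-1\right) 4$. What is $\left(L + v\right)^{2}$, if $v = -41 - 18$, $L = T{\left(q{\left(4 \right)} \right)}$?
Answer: $3481$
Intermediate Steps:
$q{\left(l \right)} = -4$
$T{\left(o \right)} = \left(4 + o\right)^{2}$ ($T{\left(o \right)} = \left(\left(4 + 0\right) + o\right)^{2} = \left(4 + o\right)^{2}$)
$L = 0$ ($L = \left(4 - 4\right)^{2} = 0^{2} = 0$)
$v = -59$ ($v = -41 - 18 = -59$)
$\left(L + v\right)^{2} = \left(0 - 59\right)^{2} = \left(-59\right)^{2} = 3481$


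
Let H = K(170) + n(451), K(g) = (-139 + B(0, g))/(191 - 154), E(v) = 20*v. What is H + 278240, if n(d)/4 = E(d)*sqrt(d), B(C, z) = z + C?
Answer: 10294911/37 + 36080*sqrt(451) ≈ 1.0445e+6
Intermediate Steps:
B(C, z) = C + z
K(g) = -139/37 + g/37 (K(g) = (-139 + (0 + g))/(191 - 154) = (-139 + g)/37 = (-139 + g)*(1/37) = -139/37 + g/37)
n(d) = 80*d**(3/2) (n(d) = 4*((20*d)*sqrt(d)) = 4*(20*d**(3/2)) = 80*d**(3/2))
H = 31/37 + 36080*sqrt(451) (H = (-139/37 + (1/37)*170) + 80*451**(3/2) = (-139/37 + 170/37) + 80*(451*sqrt(451)) = 31/37 + 36080*sqrt(451) ≈ 7.6622e+5)
H + 278240 = (31/37 + 36080*sqrt(451)) + 278240 = 10294911/37 + 36080*sqrt(451)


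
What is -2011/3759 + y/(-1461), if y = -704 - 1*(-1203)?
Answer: -534868/610211 ≈ -0.87653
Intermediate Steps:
y = 499 (y = -704 + 1203 = 499)
-2011/3759 + y/(-1461) = -2011/3759 + 499/(-1461) = -2011*1/3759 + 499*(-1/1461) = -2011/3759 - 499/1461 = -534868/610211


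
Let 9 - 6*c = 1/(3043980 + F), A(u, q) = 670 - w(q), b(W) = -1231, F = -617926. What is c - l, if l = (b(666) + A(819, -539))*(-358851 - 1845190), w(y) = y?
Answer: -705820146081763/14556324 ≈ -4.8489e+7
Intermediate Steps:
A(u, q) = 670 - q
c = 21834485/14556324 (c = 3/2 - 1/(6*(3043980 - 617926)) = 3/2 - ⅙/2426054 = 3/2 - ⅙*1/2426054 = 3/2 - 1/14556324 = 21834485/14556324 ≈ 1.5000)
l = 48488902 (l = (-1231 + (670 - 1*(-539)))*(-358851 - 1845190) = (-1231 + (670 + 539))*(-2204041) = (-1231 + 1209)*(-2204041) = -22*(-2204041) = 48488902)
c - l = 21834485/14556324 - 1*48488902 = 21834485/14556324 - 48488902 = -705820146081763/14556324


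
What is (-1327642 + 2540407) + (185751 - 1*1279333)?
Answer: 119183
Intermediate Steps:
(-1327642 + 2540407) + (185751 - 1*1279333) = 1212765 + (185751 - 1279333) = 1212765 - 1093582 = 119183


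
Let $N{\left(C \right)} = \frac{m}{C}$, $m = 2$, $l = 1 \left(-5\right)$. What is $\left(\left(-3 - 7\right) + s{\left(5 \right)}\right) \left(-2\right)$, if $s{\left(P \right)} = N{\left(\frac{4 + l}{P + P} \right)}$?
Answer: $60$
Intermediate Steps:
$l = -5$
$N{\left(C \right)} = \frac{2}{C}$
$s{\left(P \right)} = - 4 P$ ($s{\left(P \right)} = \frac{2}{\left(4 - 5\right) \frac{1}{P + P}} = \frac{2}{\left(-1\right) \frac{1}{2 P}} = \frac{2}{\left(- \frac{1}{2}\right) \frac{1}{P}} = 2 \left(- 2 P\right) = - 4 P$)
$\left(\left(-3 - 7\right) + s{\left(5 \right)}\right) \left(-2\right) = \left(\left(-3 - 7\right) - 20\right) \left(-2\right) = \left(-10 - 20\right) \left(-2\right) = \left(-30\right) \left(-2\right) = 60$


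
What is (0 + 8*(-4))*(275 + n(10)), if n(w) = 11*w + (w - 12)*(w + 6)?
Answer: -11296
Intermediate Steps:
n(w) = 11*w + (-12 + w)*(6 + w)
(0 + 8*(-4))*(275 + n(10)) = (0 + 8*(-4))*(275 + (-72 + 10² + 5*10)) = (0 - 32)*(275 + (-72 + 100 + 50)) = -32*(275 + 78) = -32*353 = -11296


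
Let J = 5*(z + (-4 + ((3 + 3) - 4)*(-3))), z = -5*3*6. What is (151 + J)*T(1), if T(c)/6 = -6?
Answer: 12564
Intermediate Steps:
T(c) = -36 (T(c) = 6*(-6) = -36)
z = -90 (z = -15*6 = -90)
J = -500 (J = 5*(-90 + (-4 + ((3 + 3) - 4)*(-3))) = 5*(-90 + (-4 + (6 - 4)*(-3))) = 5*(-90 + (-4 + 2*(-3))) = 5*(-90 + (-4 - 6)) = 5*(-90 - 10) = 5*(-100) = -500)
(151 + J)*T(1) = (151 - 500)*(-36) = -349*(-36) = 12564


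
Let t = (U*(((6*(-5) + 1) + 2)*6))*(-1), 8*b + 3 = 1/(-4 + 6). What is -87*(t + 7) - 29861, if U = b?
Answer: -208525/8 ≈ -26066.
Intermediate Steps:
b = -5/16 (b = -3/8 + 1/(8*(-4 + 6)) = -3/8 + (⅛)/2 = -3/8 + (⅛)*(½) = -3/8 + 1/16 = -5/16 ≈ -0.31250)
U = -5/16 ≈ -0.31250
t = -405/8 (t = -5*((6*(-5) + 1) + 2)*6/16*(-1) = -5*((-30 + 1) + 2)*6/16*(-1) = -5*(-29 + 2)*6/16*(-1) = -(-135)*6/16*(-1) = -5/16*(-162)*(-1) = (405/8)*(-1) = -405/8 ≈ -50.625)
-87*(t + 7) - 29861 = -87*(-405/8 + 7) - 29861 = -87*(-349/8) - 29861 = 30363/8 - 29861 = -208525/8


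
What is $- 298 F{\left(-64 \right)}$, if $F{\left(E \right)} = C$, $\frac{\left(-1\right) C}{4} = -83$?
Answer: $-98936$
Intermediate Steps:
$C = 332$ ($C = \left(-4\right) \left(-83\right) = 332$)
$F{\left(E \right)} = 332$
$- 298 F{\left(-64 \right)} = \left(-298\right) 332 = -98936$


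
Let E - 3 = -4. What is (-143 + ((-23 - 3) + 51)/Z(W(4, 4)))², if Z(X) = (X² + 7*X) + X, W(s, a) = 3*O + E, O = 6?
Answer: 5904900/289 ≈ 20432.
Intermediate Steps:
E = -1 (E = 3 - 4 = -1)
W(s, a) = 17 (W(s, a) = 3*6 - 1 = 18 - 1 = 17)
Z(X) = X² + 8*X
(-143 + ((-23 - 3) + 51)/Z(W(4, 4)))² = (-143 + ((-23 - 3) + 51)/((17*(8 + 17))))² = (-143 + (-26 + 51)/((17*25)))² = (-143 + 25/425)² = (-143 + 25*(1/425))² = (-143 + 1/17)² = (-2430/17)² = 5904900/289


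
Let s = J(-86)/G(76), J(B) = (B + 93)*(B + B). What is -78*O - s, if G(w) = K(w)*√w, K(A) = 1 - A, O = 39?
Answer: -3042 - 602*√19/1425 ≈ -3043.8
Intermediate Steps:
J(B) = 2*B*(93 + B) (J(B) = (93 + B)*(2*B) = 2*B*(93 + B))
G(w) = √w*(1 - w) (G(w) = (1 - w)*√w = √w*(1 - w))
s = 602*√19/1425 (s = (2*(-86)*(93 - 86))/((√76*(1 - 1*76))) = (2*(-86)*7)/(((2*√19)*(1 - 76))) = -1204*(-√19/2850) = -(-602)*√19/1425 = 602*√19/1425 ≈ 1.8414)
-78*O - s = -78*39 - 602*√19/1425 = -3042 - 602*√19/1425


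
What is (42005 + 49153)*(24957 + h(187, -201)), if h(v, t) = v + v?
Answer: 2309123298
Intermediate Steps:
h(v, t) = 2*v
(42005 + 49153)*(24957 + h(187, -201)) = (42005 + 49153)*(24957 + 2*187) = 91158*(24957 + 374) = 91158*25331 = 2309123298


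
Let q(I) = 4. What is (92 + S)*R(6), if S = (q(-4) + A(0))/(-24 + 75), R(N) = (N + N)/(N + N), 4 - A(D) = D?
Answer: 4700/51 ≈ 92.157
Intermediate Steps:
A(D) = 4 - D
R(N) = 1 (R(N) = (2*N)/((2*N)) = (2*N)*(1/(2*N)) = 1)
S = 8/51 (S = (4 + (4 - 1*0))/(-24 + 75) = (4 + (4 + 0))/51 = (4 + 4)*(1/51) = 8*(1/51) = 8/51 ≈ 0.15686)
(92 + S)*R(6) = (92 + 8/51)*1 = (4700/51)*1 = 4700/51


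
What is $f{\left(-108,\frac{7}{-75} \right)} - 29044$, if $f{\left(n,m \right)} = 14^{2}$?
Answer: $-28848$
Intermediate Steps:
$f{\left(n,m \right)} = 196$
$f{\left(-108,\frac{7}{-75} \right)} - 29044 = 196 - 29044 = -28848$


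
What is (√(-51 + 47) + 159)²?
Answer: 25277 + 636*I ≈ 25277.0 + 636.0*I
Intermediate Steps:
(√(-51 + 47) + 159)² = (√(-4) + 159)² = (2*I + 159)² = (159 + 2*I)²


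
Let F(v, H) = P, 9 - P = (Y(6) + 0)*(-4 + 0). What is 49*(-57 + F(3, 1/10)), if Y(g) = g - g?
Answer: -2352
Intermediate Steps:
Y(g) = 0
P = 9 (P = 9 - (0 + 0)*(-4 + 0) = 9 - 0*(-4) = 9 - 1*0 = 9 + 0 = 9)
F(v, H) = 9
49*(-57 + F(3, 1/10)) = 49*(-57 + 9) = 49*(-48) = -2352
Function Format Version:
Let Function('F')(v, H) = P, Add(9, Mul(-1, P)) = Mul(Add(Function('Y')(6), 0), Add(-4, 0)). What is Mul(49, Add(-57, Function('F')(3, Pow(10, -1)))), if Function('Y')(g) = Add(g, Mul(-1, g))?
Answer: -2352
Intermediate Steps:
Function('Y')(g) = 0
P = 9 (P = Add(9, Mul(-1, Mul(Add(0, 0), Add(-4, 0)))) = Add(9, Mul(-1, Mul(0, -4))) = Add(9, Mul(-1, 0)) = Add(9, 0) = 9)
Function('F')(v, H) = 9
Mul(49, Add(-57, Function('F')(3, Pow(10, -1)))) = Mul(49, Add(-57, 9)) = Mul(49, -48) = -2352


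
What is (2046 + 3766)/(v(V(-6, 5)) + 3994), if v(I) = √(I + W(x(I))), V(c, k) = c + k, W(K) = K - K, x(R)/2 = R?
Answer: 23213128/15952037 - 5812*I/15952037 ≈ 1.4552 - 0.00036434*I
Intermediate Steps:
x(R) = 2*R
W(K) = 0
v(I) = √I (v(I) = √(I + 0) = √I)
(2046 + 3766)/(v(V(-6, 5)) + 3994) = (2046 + 3766)/(√(-6 + 5) + 3994) = 5812/(√(-1) + 3994) = 5812/(I + 3994) = 5812/(3994 + I) = 5812*((3994 - I)/15952037) = 5812*(3994 - I)/15952037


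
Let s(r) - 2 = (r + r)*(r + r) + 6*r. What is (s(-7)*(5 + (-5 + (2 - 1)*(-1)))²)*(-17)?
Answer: -2652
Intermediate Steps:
s(r) = 2 + 4*r² + 6*r (s(r) = 2 + ((r + r)*(r + r) + 6*r) = 2 + ((2*r)*(2*r) + 6*r) = 2 + (4*r² + 6*r) = 2 + 4*r² + 6*r)
(s(-7)*(5 + (-5 + (2 - 1)*(-1)))²)*(-17) = ((2 + 4*(-7)² + 6*(-7))*(5 + (-5 + (2 - 1)*(-1)))²)*(-17) = ((2 + 4*49 - 42)*(5 + (-5 + 1*(-1)))²)*(-17) = ((2 + 196 - 42)*(5 + (-5 - 1))²)*(-17) = (156*(5 - 6)²)*(-17) = (156*(-1)²)*(-17) = (156*1)*(-17) = 156*(-17) = -2652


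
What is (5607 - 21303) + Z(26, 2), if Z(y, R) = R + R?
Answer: -15692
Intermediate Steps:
Z(y, R) = 2*R
(5607 - 21303) + Z(26, 2) = (5607 - 21303) + 2*2 = -15696 + 4 = -15692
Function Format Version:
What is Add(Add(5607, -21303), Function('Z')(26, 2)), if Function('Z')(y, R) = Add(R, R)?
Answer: -15692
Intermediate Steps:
Function('Z')(y, R) = Mul(2, R)
Add(Add(5607, -21303), Function('Z')(26, 2)) = Add(Add(5607, -21303), Mul(2, 2)) = Add(-15696, 4) = -15692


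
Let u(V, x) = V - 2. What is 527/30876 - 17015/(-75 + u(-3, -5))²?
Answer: -841907/318720 ≈ -2.6415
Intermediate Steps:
u(V, x) = -2 + V
527/30876 - 17015/(-75 + u(-3, -5))² = 527/30876 - 17015/(-75 + (-2 - 3))² = 527*(1/30876) - 17015/(-75 - 5)² = 17/996 - 17015/((-80)²) = 17/996 - 17015/6400 = 17/996 - 17015*1/6400 = 17/996 - 3403/1280 = -841907/318720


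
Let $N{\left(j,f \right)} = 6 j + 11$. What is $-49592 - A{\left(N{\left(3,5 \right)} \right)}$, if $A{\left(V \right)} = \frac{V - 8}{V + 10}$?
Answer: $- \frac{644703}{13} \approx -49593.0$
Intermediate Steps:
$N{\left(j,f \right)} = 11 + 6 j$
$A{\left(V \right)} = \frac{-8 + V}{10 + V}$
$-49592 - A{\left(N{\left(3,5 \right)} \right)} = -49592 - \frac{-8 + \left(11 + 6 \cdot 3\right)}{10 + \left(11 + 6 \cdot 3\right)} = -49592 - \frac{-8 + \left(11 + 18\right)}{10 + \left(11 + 18\right)} = -49592 - \frac{-8 + 29}{10 + 29} = -49592 - \frac{1}{39} \cdot 21 = -49592 - \frac{7}{13} = - \frac{644703}{13}$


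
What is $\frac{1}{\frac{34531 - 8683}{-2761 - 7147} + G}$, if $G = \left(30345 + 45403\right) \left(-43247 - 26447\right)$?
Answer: $- \frac{2477}{13076531620886} \approx -1.8942 \cdot 10^{-10}$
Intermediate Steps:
$G = -5279181112$ ($G = 75748 \left(-69694\right) = -5279181112$)
$\frac{1}{\frac{34531 - 8683}{-2761 - 7147} + G} = \frac{1}{\frac{34531 - 8683}{-2761 - 7147} - 5279181112} = \frac{1}{\frac{25848}{-9908} - 5279181112} = \frac{1}{25848 \left(- \frac{1}{9908}\right) - 5279181112} = \frac{1}{- \frac{6462}{2477} - 5279181112} = \frac{1}{- \frac{13076531620886}{2477}} = - \frac{2477}{13076531620886}$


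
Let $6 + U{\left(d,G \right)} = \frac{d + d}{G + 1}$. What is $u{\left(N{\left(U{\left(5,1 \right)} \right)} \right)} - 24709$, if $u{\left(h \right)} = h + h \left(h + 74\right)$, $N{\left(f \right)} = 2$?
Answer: $-24555$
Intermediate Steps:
$U{\left(d,G \right)} = -6 + \frac{2 d}{1 + G}$ ($U{\left(d,G \right)} = -6 + \frac{d + d}{G + 1} = -6 + \frac{2 d}{1 + G}$)
$u{\left(h \right)} = h + h \left(74 + h\right)$
$u{\left(N{\left(U{\left(5,1 \right)} \right)} \right)} - 24709 = 2 \left(75 + 2\right) - 24709 = 2 \cdot 77 - 24709 = 154 - 24709 = -24555$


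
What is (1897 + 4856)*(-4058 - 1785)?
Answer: -39457779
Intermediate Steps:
(1897 + 4856)*(-4058 - 1785) = 6753*(-5843) = -39457779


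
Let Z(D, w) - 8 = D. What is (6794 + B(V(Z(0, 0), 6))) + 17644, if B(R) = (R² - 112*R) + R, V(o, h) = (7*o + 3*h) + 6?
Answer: 21958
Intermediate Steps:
Z(D, w) = 8 + D
V(o, h) = 6 + 3*h + 7*o (V(o, h) = (3*h + 7*o) + 6 = 6 + 3*h + 7*o)
B(R) = R² - 111*R
(6794 + B(V(Z(0, 0), 6))) + 17644 = (6794 + (6 + 3*6 + 7*(8 + 0))*(-111 + (6 + 3*6 + 7*(8 + 0)))) + 17644 = (6794 + (6 + 18 + 7*8)*(-111 + (6 + 18 + 7*8))) + 17644 = (6794 + (6 + 18 + 56)*(-111 + (6 + 18 + 56))) + 17644 = (6794 + 80*(-111 + 80)) + 17644 = (6794 + 80*(-31)) + 17644 = (6794 - 2480) + 17644 = 4314 + 17644 = 21958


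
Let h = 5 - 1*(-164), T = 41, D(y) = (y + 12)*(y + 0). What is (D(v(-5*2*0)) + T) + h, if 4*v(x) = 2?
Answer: 865/4 ≈ 216.25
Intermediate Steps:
v(x) = 1/2 (v(x) = (1/4)*2 = 1/2)
D(y) = y*(12 + y) (D(y) = (12 + y)*y = y*(12 + y))
h = 169 (h = 5 + 164 = 169)
(D(v(-5*2*0)) + T) + h = ((12 + 1/2)/2 + 41) + 169 = ((1/2)*(25/2) + 41) + 169 = (25/4 + 41) + 169 = 189/4 + 169 = 865/4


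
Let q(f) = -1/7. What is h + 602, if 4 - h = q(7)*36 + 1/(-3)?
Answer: 12841/21 ≈ 611.48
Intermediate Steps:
q(f) = -1/7 (q(f) = -1*1/7 = -1/7)
h = 199/21 (h = 4 - (-1/7*36 + 1/(-3)) = 4 - (-36/7 - 1/3) = 4 - 1*(-115/21) = 4 + 115/21 = 199/21 ≈ 9.4762)
h + 602 = 199/21 + 602 = 12841/21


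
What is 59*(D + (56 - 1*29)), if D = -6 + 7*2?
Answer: 2065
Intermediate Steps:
D = 8 (D = -6 + 14 = 8)
59*(D + (56 - 1*29)) = 59*(8 + (56 - 1*29)) = 59*(8 + (56 - 29)) = 59*(8 + 27) = 59*35 = 2065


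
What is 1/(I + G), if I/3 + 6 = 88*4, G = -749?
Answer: 1/289 ≈ 0.0034602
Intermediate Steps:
I = 1038 (I = -18 + 3*(88*4) = -18 + 3*352 = -18 + 1056 = 1038)
1/(I + G) = 1/(1038 - 749) = 1/289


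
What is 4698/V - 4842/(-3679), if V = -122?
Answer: -8346609/224419 ≈ -37.192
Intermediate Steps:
4698/V - 4842/(-3679) = 4698/(-122) - 4842/(-3679) = 4698*(-1/122) - 4842*(-1/3679) = -2349/61 + 4842/3679 = -8346609/224419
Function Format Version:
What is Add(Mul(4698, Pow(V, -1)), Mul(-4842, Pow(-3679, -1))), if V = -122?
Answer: Rational(-8346609, 224419) ≈ -37.192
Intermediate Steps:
Add(Mul(4698, Pow(V, -1)), Mul(-4842, Pow(-3679, -1))) = Add(Mul(4698, Pow(-122, -1)), Mul(-4842, Pow(-3679, -1))) = Add(Mul(4698, Rational(-1, 122)), Mul(-4842, Rational(-1, 3679))) = Add(Rational(-2349, 61), Rational(4842, 3679)) = Rational(-8346609, 224419)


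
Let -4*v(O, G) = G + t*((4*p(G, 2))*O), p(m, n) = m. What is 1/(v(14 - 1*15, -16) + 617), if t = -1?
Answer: 1/637 ≈ 0.0015699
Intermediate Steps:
v(O, G) = -G/4 + G*O (v(O, G) = -(G - 4*G*O)/4 = -G/4 + G*O)
1/(v(14 - 1*15, -16) + 617) = 1/(-16*(-1/4 + (14 - 1*15)) + 617) = 1/(-16*(-1/4 + (14 - 15)) + 617) = 1/(-16*(-1/4 - 1) + 617) = 1/(-16*(-5/4) + 617) = 1/(20 + 617) = 1/637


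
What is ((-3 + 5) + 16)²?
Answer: 324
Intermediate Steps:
((-3 + 5) + 16)² = (2 + 16)² = 18² = 324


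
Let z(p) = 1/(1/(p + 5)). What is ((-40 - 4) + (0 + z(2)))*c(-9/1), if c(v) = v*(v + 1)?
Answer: -2664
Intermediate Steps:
c(v) = v*(1 + v)
z(p) = 5 + p (z(p) = 1/(1/(5 + p)) = 5 + p)
((-40 - 4) + (0 + z(2)))*c(-9/1) = ((-40 - 4) + (0 + (5 + 2)))*((-9/1)*(1 - 9/1)) = (-44 + (0 + 7))*((-9*1)*(1 - 9*1)) = (-44 + 7)*(-9*(1 - 9)) = -(-333)*(-8) = -37*72 = -2664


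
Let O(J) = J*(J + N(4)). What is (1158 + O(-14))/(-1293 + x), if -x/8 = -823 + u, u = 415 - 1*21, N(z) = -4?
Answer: 470/713 ≈ 0.65919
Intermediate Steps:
u = 394 (u = 415 - 21 = 394)
O(J) = J*(-4 + J) (O(J) = J*(J - 4) = J*(-4 + J))
x = 3432 (x = -8*(-823 + 394) = -8*(-429) = 3432)
(1158 + O(-14))/(-1293 + x) = (1158 - 14*(-4 - 14))/(-1293 + 3432) = (1158 - 14*(-18))/2139 = (1158 + 252)*(1/2139) = 1410*(1/2139) = 470/713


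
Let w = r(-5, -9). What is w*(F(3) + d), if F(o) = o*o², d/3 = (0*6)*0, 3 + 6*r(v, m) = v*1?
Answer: -36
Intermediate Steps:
r(v, m) = -½ + v/6 (r(v, m) = -½ + (v*1)/6 = -½ + v/6)
w = -4/3 (w = -½ + (⅙)*(-5) = -½ - ⅚ = -4/3 ≈ -1.3333)
d = 0 (d = 3*((0*6)*0) = 3*(0*0) = 3*0 = 0)
F(o) = o³
w*(F(3) + d) = -4*(3³ + 0)/3 = -4*(27 + 0)/3 = -4/3*27 = -36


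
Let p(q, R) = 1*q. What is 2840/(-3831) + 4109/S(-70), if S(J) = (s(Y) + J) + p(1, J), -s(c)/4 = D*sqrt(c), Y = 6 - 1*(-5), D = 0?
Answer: -5312513/88113 ≈ -60.292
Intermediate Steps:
Y = 11 (Y = 6 + 5 = 11)
s(c) = 0 (s(c) = -0*sqrt(c) = -4*0 = 0)
p(q, R) = q
S(J) = 1 + J (S(J) = (0 + J) + 1 = J + 1 = 1 + J)
2840/(-3831) + 4109/S(-70) = 2840/(-3831) + 4109/(1 - 70) = 2840*(-1/3831) + 4109/(-69) = -2840/3831 + 4109*(-1/69) = -2840/3831 - 4109/69 = -5312513/88113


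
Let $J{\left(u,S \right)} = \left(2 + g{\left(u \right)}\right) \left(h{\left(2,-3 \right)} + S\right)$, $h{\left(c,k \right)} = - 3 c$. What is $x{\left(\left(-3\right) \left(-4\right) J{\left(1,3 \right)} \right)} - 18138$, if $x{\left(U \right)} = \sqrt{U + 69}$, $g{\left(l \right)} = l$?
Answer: $-18138 + i \sqrt{39} \approx -18138.0 + 6.245 i$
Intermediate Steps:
$J{\left(u,S \right)} = \left(-6 + S\right) \left(2 + u\right)$ ($J{\left(u,S \right)} = \left(2 + u\right) \left(\left(-3\right) 2 + S\right) = \left(2 + u\right) \left(-6 + S\right) = \left(-6 + S\right) \left(2 + u\right)$)
$x{\left(U \right)} = \sqrt{69 + U}$
$x{\left(\left(-3\right) \left(-4\right) J{\left(1,3 \right)} \right)} - 18138 = \sqrt{69 + \left(-3\right) \left(-4\right) \left(-12 - 6 + 2 \cdot 3 + 3 \cdot 1\right)} - 18138 = \sqrt{69 + 12 \left(-12 - 6 + 6 + 3\right)} - 18138 = \sqrt{69 + 12 \left(-9\right)} - 18138 = \sqrt{69 - 108} - 18138 = \sqrt{-39} - 18138 = i \sqrt{39} - 18138 = -18138 + i \sqrt{39}$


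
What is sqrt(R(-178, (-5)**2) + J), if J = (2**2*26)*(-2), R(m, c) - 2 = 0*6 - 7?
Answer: I*sqrt(213) ≈ 14.595*I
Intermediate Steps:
R(m, c) = -5 (R(m, c) = 2 + (0*6 - 7) = 2 + (0 - 7) = 2 - 7 = -5)
J = -208 (J = (4*26)*(-2) = 104*(-2) = -208)
sqrt(R(-178, (-5)**2) + J) = sqrt(-5 - 208) = sqrt(-213) = I*sqrt(213)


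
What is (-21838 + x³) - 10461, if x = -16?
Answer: -36395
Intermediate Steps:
(-21838 + x³) - 10461 = (-21838 + (-16)³) - 10461 = (-21838 - 4096) - 10461 = -25934 - 10461 = -36395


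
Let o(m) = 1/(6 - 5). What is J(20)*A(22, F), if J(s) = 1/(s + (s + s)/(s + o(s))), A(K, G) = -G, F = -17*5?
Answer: 357/92 ≈ 3.8804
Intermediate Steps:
o(m) = 1 (o(m) = 1/1 = 1)
F = -85
J(s) = 1/(s + 2*s/(1 + s)) (J(s) = 1/(s + (s + s)/(s + 1)) = 1/(s + (2*s)/(1 + s)) = 1/(s + 2*s/(1 + s)))
J(20)*A(22, F) = ((1 + 20)/(20*(3 + 20)))*(-1*(-85)) = ((1/20)*21/23)*85 = ((1/20)*(1/23)*21)*85 = (21/460)*85 = 357/92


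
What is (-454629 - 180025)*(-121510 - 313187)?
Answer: 275882189838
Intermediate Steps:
(-454629 - 180025)*(-121510 - 313187) = -634654*(-434697) = 275882189838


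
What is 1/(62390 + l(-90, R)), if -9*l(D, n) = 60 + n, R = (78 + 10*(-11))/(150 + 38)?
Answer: 423/26388158 ≈ 1.6030e-5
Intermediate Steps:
R = -8/47 (R = (78 - 110)/188 = -32*1/188 = -8/47 ≈ -0.17021)
l(D, n) = -20/3 - n/9 (l(D, n) = -(60 + n)/9 = -20/3 - n/9)
1/(62390 + l(-90, R)) = 1/(62390 + (-20/3 - ⅑*(-8/47))) = 1/(62390 + (-20/3 + 8/423)) = 1/(62390 - 2812/423) = 1/(26388158/423) = 423/26388158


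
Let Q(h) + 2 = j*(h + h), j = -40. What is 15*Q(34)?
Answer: -40830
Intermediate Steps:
Q(h) = -2 - 80*h (Q(h) = -2 - 40*(h + h) = -2 - 80*h)
15*Q(34) = 15*(-2 - 80*34) = 15*(-2 - 2720) = 15*(-2722) = -40830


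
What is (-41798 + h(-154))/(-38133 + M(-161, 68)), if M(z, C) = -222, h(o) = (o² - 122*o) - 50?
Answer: -656/38355 ≈ -0.017103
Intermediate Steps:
h(o) = -50 + o² - 122*o
(-41798 + h(-154))/(-38133 + M(-161, 68)) = (-41798 + (-50 + (-154)² - 122*(-154)))/(-38133 - 222) = (-41798 + (-50 + 23716 + 18788))/(-38355) = (-41798 + 42454)*(-1/38355) = 656*(-1/38355) = -656/38355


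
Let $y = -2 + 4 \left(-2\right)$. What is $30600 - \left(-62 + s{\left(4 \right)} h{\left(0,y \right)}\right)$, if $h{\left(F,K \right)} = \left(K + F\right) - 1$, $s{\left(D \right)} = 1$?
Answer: $30673$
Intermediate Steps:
$y = -10$ ($y = -2 - 8 = -10$)
$h{\left(F,K \right)} = -1 + F + K$ ($h{\left(F,K \right)} = \left(F + K\right) - 1 = -1 + F + K$)
$30600 - \left(-62 + s{\left(4 \right)} h{\left(0,y \right)}\right) = 30600 - \left(-62 + 1 \left(-1 + 0 - 10\right)\right) = 30600 - \left(-62 + 1 \left(-11\right)\right) = 30600 - \left(-62 - 11\right) = 30600 - -73 = 30600 + 73 = 30673$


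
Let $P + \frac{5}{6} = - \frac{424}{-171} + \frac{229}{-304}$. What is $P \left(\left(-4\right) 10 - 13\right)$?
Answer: $- \frac{129479}{2736} \approx -47.324$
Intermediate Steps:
$P = \frac{2443}{2736}$ ($P = - \frac{5}{6} + \left(- \frac{424}{-171} + \frac{229}{-304}\right) = - \frac{5}{6} + \left(\left(-424\right) \left(- \frac{1}{171}\right) + 229 \left(- \frac{1}{304}\right)\right) = - \frac{5}{6} + \left(\frac{424}{171} - \frac{229}{304}\right) = - \frac{5}{6} + \frac{4723}{2736} = \frac{2443}{2736} \approx 0.89291$)
$P \left(\left(-4\right) 10 - 13\right) = \frac{2443 \left(\left(-4\right) 10 - 13\right)}{2736} = \frac{2443 \left(-40 - 13\right)}{2736} = \frac{2443}{2736} \left(-53\right) = - \frac{129479}{2736}$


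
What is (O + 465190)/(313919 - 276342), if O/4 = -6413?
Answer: 439538/37577 ≈ 11.697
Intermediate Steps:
O = -25652 (O = 4*(-6413) = -25652)
(O + 465190)/(313919 - 276342) = (-25652 + 465190)/(313919 - 276342) = 439538/37577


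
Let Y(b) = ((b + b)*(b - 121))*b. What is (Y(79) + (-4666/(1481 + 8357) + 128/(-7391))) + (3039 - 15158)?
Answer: -19500207564262/36356329 ≈ -5.3636e+5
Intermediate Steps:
Y(b) = 2*b²*(-121 + b) (Y(b) = ((2*b)*(-121 + b))*b = (2*b*(-121 + b))*b = 2*b²*(-121 + b))
(Y(79) + (-4666/(1481 + 8357) + 128/(-7391))) + (3039 - 15158) = (2*79²*(-121 + 79) + (-4666/(1481 + 8357) + 128/(-7391))) + (3039 - 15158) = (2*6241*(-42) + (-4666/9838 + 128*(-1/7391))) - 12119 = (-524244 + (-4666*1/9838 - 128/7391)) - 12119 = (-524244 + (-2333/4919 - 128/7391)) - 12119 = (-524244 - 17872835/36356329) - 12119 = -19059605213111/36356329 - 12119 = -19500207564262/36356329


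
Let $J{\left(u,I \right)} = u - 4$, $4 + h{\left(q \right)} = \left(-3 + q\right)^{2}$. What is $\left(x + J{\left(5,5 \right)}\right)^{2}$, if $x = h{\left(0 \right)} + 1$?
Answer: $49$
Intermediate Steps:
$h{\left(q \right)} = -4 + \left(-3 + q\right)^{2}$
$J{\left(u,I \right)} = -4 + u$
$x = 6$ ($x = \left(-4 + \left(-3 + 0\right)^{2}\right) + 1 = \left(-4 + \left(-3\right)^{2}\right) + 1 = \left(-4 + 9\right) + 1 = 5 + 1 = 6$)
$\left(x + J{\left(5,5 \right)}\right)^{2} = \left(6 + \left(-4 + 5\right)\right)^{2} = \left(6 + 1\right)^{2} = 7^{2} = 49$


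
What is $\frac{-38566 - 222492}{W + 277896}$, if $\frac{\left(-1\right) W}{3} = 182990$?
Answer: $\frac{130529}{135537} \approx 0.96305$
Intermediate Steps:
$W = -548970$ ($W = \left(-3\right) 182990 = -548970$)
$\frac{-38566 - 222492}{W + 277896} = \frac{-38566 - 222492}{-548970 + 277896} = - \frac{261058}{-271074} = \left(-261058\right) \left(- \frac{1}{271074}\right) = \frac{130529}{135537}$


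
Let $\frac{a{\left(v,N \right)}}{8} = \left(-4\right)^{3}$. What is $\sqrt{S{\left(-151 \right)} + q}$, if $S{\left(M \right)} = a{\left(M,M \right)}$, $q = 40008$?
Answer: $2 \sqrt{9874} \approx 198.74$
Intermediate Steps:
$a{\left(v,N \right)} = -512$ ($a{\left(v,N \right)} = 8 \left(-4\right)^{3} = 8 \left(-64\right) = -512$)
$S{\left(M \right)} = -512$
$\sqrt{S{\left(-151 \right)} + q} = \sqrt{-512 + 40008} = \sqrt{39496} = 2 \sqrt{9874}$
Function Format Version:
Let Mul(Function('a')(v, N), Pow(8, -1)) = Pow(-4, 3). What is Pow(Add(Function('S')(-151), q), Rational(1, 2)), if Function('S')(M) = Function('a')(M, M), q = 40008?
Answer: Mul(2, Pow(9874, Rational(1, 2))) ≈ 198.74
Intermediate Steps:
Function('a')(v, N) = -512 (Function('a')(v, N) = Mul(8, Pow(-4, 3)) = Mul(8, -64) = -512)
Function('S')(M) = -512
Pow(Add(Function('S')(-151), q), Rational(1, 2)) = Pow(Add(-512, 40008), Rational(1, 2)) = Pow(39496, Rational(1, 2)) = Mul(2, Pow(9874, Rational(1, 2)))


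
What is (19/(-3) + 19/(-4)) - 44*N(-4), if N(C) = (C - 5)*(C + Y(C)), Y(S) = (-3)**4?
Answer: 365771/12 ≈ 30481.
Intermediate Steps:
Y(S) = 81
N(C) = (-5 + C)*(81 + C) (N(C) = (C - 5)*(C + 81) = (-5 + C)*(81 + C))
(19/(-3) + 19/(-4)) - 44*N(-4) = (19/(-3) + 19/(-4)) - 44*(-405 + (-4)**2 + 76*(-4)) = (19*(-1/3) + 19*(-1/4)) - 44*(-405 + 16 - 304) = (-19/3 - 19/4) - 44*(-693) = -133/12 + 30492 = 365771/12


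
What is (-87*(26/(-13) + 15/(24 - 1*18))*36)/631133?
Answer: -1566/631133 ≈ -0.0024813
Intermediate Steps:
(-87*(26/(-13) + 15/(24 - 1*18))*36)/631133 = (-87*(26*(-1/13) + 15/(24 - 18))*36)*(1/631133) = (-87*(-2 + 15/6)*36)*(1/631133) = (-87*(-2 + 15*(1/6))*36)*(1/631133) = (-87*(-2 + 5/2)*36)*(1/631133) = (-87*1/2*36)*(1/631133) = -87/2*36*(1/631133) = -1566*1/631133 = -1566/631133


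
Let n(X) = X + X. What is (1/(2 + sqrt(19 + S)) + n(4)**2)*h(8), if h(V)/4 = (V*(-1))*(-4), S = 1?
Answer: 8176 + 16*sqrt(5) ≈ 8211.8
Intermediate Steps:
n(X) = 2*X
h(V) = 16*V (h(V) = 4*((V*(-1))*(-4)) = 4*(-V*(-4)) = 4*(4*V) = 16*V)
(1/(2 + sqrt(19 + S)) + n(4)**2)*h(8) = (1/(2 + sqrt(19 + 1)) + (2*4)**2)*(16*8) = (1/(2 + sqrt(20)) + 8**2)*128 = (1/(2 + 2*sqrt(5)) + 64)*128 = (64 + 1/(2 + 2*sqrt(5)))*128 = 8192 + 128/(2 + 2*sqrt(5))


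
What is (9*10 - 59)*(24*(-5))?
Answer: -3720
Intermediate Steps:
(9*10 - 59)*(24*(-5)) = (90 - 59)*(-120) = 31*(-120) = -3720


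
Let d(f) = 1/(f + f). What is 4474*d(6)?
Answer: 2237/6 ≈ 372.83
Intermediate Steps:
d(f) = 1/(2*f)
4474*d(6) = 4474*((½)/6) = 4474*((½)*(⅙)) = 4474*(1/12) = 2237/6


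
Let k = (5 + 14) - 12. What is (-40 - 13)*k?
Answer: -371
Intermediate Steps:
k = 7 (k = 19 - 12 = 7)
(-40 - 13)*k = (-40 - 13)*7 = -53*7 = -371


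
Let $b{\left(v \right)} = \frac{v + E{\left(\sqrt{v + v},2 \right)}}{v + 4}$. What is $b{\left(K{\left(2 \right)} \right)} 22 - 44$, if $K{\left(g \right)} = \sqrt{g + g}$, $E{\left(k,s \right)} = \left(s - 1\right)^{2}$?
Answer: $-33$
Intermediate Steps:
$E{\left(k,s \right)} = \left(-1 + s\right)^{2}$
$K{\left(g \right)} = \sqrt{2} \sqrt{g}$ ($K{\left(g \right)} = \sqrt{2 g} = \sqrt{2} \sqrt{g}$)
$b{\left(v \right)} = \frac{1 + v}{4 + v}$ ($b{\left(v \right)} = \frac{v + \left(-1 + 2\right)^{2}}{v + 4} = \frac{v + 1^{2}}{4 + v} = \frac{v + 1}{4 + v} = \frac{1 + v}{4 + v}$)
$b{\left(K{\left(2 \right)} \right)} 22 - 44 = \frac{1 + \sqrt{2} \sqrt{2}}{4 + \sqrt{2} \sqrt{2}} \cdot 22 - 44 = \frac{1 + 2}{4 + 2} \cdot 22 - 44 = \frac{1}{6} \cdot 3 \cdot 22 - 44 = \frac{1}{2} \cdot 22 - 44 = 11 - 44 = -33$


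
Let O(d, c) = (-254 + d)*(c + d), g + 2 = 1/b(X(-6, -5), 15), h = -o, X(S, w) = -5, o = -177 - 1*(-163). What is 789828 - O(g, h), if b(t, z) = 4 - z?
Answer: 95938215/121 ≈ 7.9288e+5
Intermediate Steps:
o = -14 (o = -177 + 163 = -14)
h = 14 (h = -1*(-14) = 14)
g = -23/11 (g = -2 + 1/(4 - 1*15) = -2 + 1/(4 - 15) = -2 + 1/(-11) = -2 - 1/11 = -23/11 ≈ -2.0909)
789828 - O(g, h) = 789828 - ((-23/11)**2 - 254*14 - 254*(-23/11) + 14*(-23/11)) = 789828 - (529/121 - 3556 + 5842/11 - 322/11) = 789828 - 1*(-369027/121) = 789828 + 369027/121 = 95938215/121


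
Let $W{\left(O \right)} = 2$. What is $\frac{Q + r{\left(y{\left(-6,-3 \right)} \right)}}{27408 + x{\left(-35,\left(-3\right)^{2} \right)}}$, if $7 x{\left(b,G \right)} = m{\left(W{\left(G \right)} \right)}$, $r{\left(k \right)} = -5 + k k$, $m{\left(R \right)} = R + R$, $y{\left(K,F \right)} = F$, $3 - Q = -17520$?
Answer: $\frac{122689}{191860} \approx 0.63947$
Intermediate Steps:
$Q = 17523$ ($Q = 3 - -17520 = 3 + 17520 = 17523$)
$m{\left(R \right)} = 2 R$
$r{\left(k \right)} = -5 + k^{2}$
$x{\left(b,G \right)} = \frac{4}{7}$ ($x{\left(b,G \right)} = \frac{2 \cdot 2}{7} = \frac{1}{7} \cdot 4 = \frac{4}{7}$)
$\frac{Q + r{\left(y{\left(-6,-3 \right)} \right)}}{27408 + x{\left(-35,\left(-3\right)^{2} \right)}} = \frac{17523 - \left(5 - \left(-3\right)^{2}\right)}{27408 + \frac{4}{7}} = \frac{17523 + \left(-5 + 9\right)}{\frac{191860}{7}} = \left(17523 + 4\right) \frac{7}{191860} = 17527 \cdot \frac{7}{191860} = \frac{122689}{191860}$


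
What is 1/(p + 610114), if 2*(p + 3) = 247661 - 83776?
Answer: 2/1384107 ≈ 1.4450e-6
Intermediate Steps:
p = 163879/2 (p = -3 + (247661 - 83776)/2 = -3 + (½)*163885 = -3 + 163885/2 = 163879/2 ≈ 81940.)
1/(p + 610114) = 1/(163879/2 + 610114) = 1/(1384107/2) = 2/1384107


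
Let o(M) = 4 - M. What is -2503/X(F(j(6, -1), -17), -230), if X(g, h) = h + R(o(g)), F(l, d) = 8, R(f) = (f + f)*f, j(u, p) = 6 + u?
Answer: 2503/198 ≈ 12.641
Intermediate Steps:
R(f) = 2*f² (R(f) = (2*f)*f = 2*f²)
X(g, h) = h + 2*(4 - g)²
-2503/X(F(j(6, -1), -17), -230) = -2503/(-230 + 2*(-4 + 8)²) = -2503/(-230 + 2*4²) = -2503/(-230 + 2*16) = -2503/(-230 + 32) = -2503/(-198) = -2503*(-1/198) = 2503/198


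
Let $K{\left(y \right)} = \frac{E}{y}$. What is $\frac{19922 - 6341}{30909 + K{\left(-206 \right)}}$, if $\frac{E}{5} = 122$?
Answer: $\frac{1398843}{3183322} \approx 0.43943$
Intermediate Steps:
$E = 610$ ($E = 5 \cdot 122 = 610$)
$K{\left(y \right)} = \frac{610}{y}$
$\frac{19922 - 6341}{30909 + K{\left(-206 \right)}} = \frac{19922 - 6341}{30909 + \frac{610}{-206}} = \frac{13581}{30909 + 610 \left(- \frac{1}{206}\right)} = \frac{13581}{30909 - \frac{305}{103}} = \frac{13581}{\frac{3183322}{103}} = 13581 \cdot \frac{103}{3183322} = \frac{1398843}{3183322}$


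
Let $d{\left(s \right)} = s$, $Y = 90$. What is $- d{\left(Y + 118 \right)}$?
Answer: $-208$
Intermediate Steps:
$- d{\left(Y + 118 \right)} = - (90 + 118) = \left(-1\right) 208 = -208$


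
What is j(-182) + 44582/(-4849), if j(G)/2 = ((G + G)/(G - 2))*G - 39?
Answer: -90033630/111527 ≈ -807.28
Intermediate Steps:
j(G) = -78 + 4*G²/(-2 + G) (j(G) = 2*(((G + G)/(G - 2))*G - 39) = 2*(((2*G)/(-2 + G))*G - 39) = 2*((2*G/(-2 + G))*G - 39) = 2*(2*G²/(-2 + G) - 39) = 2*(-39 + 2*G²/(-2 + G)) = -78 + 4*G²/(-2 + G))
j(-182) + 44582/(-4849) = 2*(78 - 39*(-182) + 2*(-182)²)/(-2 - 182) + 44582/(-4849) = 2*(78 + 7098 + 2*33124)/(-184) + 44582*(-1/4849) = 2*(-1/184)*(78 + 7098 + 66248) - 44582/4849 = 2*(-1/184)*73424 - 44582/4849 = -18356/23 - 44582/4849 = -90033630/111527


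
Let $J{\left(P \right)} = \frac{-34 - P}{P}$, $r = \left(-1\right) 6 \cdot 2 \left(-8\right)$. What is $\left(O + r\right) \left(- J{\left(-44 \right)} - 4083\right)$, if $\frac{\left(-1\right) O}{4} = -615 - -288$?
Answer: $- \frac{63054342}{11} \approx -5.7322 \cdot 10^{6}$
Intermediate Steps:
$r = 96$ ($r = \left(-6\right) 2 \left(-8\right) = \left(-12\right) \left(-8\right) = 96$)
$J{\left(P \right)} = \frac{-34 - P}{P}$
$O = 1308$ ($O = - 4 \left(-615 - -288\right) = - 4 \left(-615 + 288\right) = \left(-4\right) \left(-327\right) = 1308$)
$\left(O + r\right) \left(- J{\left(-44 \right)} - 4083\right) = \left(1308 + 96\right) \left(- \frac{-34 - -44}{-44} - 4083\right) = 1404 \left(- \frac{\left(-1\right) \left(-34 + 44\right)}{44} - 4083\right) = 1404 \left(- \frac{\left(-1\right) 10}{44} - 4083\right) = 1404 \left(\left(-1\right) \left(- \frac{5}{22}\right) - 4083\right) = 1404 \left(\frac{5}{22} - 4083\right) = 1404 \left(- \frac{89821}{22}\right) = - \frac{63054342}{11}$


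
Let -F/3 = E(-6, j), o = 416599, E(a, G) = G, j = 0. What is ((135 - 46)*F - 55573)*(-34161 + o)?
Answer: -21253226974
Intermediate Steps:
F = 0 (F = -3*0 = 0)
((135 - 46)*F - 55573)*(-34161 + o) = ((135 - 46)*0 - 55573)*(-34161 + 416599) = (89*0 - 55573)*382438 = (0 - 55573)*382438 = -55573*382438 = -21253226974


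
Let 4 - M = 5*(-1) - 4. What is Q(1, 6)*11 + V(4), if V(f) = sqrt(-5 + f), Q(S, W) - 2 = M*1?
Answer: 165 + I ≈ 165.0 + 1.0*I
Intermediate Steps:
M = 13 (M = 4 - (5*(-1) - 4) = 4 - (-5 - 4) = 4 - 1*(-9) = 4 + 9 = 13)
Q(S, W) = 15 (Q(S, W) = 2 + 13*1 = 2 + 13 = 15)
Q(1, 6)*11 + V(4) = 15*11 + sqrt(-5 + 4) = 165 + sqrt(-1) = 165 + I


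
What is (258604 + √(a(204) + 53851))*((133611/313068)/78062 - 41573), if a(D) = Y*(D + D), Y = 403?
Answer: -21894937515169106069/2036559518 - 1693317776613595*√8731/8146238072 ≈ -1.0770e+10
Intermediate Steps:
a(D) = 806*D (a(D) = 403*(D + D) = 403*(2*D) = 806*D)
(258604 + √(a(204) + 53851))*((133611/313068)/78062 - 41573) = (258604 + √(806*204 + 53851))*((133611/313068)/78062 - 41573) = (258604 + √(164424 + 53851))*((133611*(1/313068))*(1/78062) - 41573) = (258604 + √218275)*((44537/104356)*(1/78062) - 41573) = (258604 + 5*√8731)*(44537/8146238072 - 41573) = (258604 + 5*√8731)*(-338663555322719/8146238072) = -21894937515169106069/2036559518 - 1693317776613595*√8731/8146238072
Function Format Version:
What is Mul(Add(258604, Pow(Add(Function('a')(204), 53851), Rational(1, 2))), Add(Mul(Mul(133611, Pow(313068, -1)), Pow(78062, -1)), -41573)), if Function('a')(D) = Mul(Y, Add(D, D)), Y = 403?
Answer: Add(Rational(-21894937515169106069, 2036559518), Mul(Rational(-1693317776613595, 8146238072), Pow(8731, Rational(1, 2)))) ≈ -1.0770e+10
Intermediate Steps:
Function('a')(D) = Mul(806, D) (Function('a')(D) = Mul(403, Add(D, D)) = Mul(403, Mul(2, D)) = Mul(806, D))
Mul(Add(258604, Pow(Add(Function('a')(204), 53851), Rational(1, 2))), Add(Mul(Mul(133611, Pow(313068, -1)), Pow(78062, -1)), -41573)) = Mul(Add(258604, Pow(Add(Mul(806, 204), 53851), Rational(1, 2))), Add(Mul(Mul(133611, Pow(313068, -1)), Pow(78062, -1)), -41573)) = Mul(Add(258604, Pow(Add(164424, 53851), Rational(1, 2))), Add(Mul(Mul(133611, Rational(1, 313068)), Rational(1, 78062)), -41573)) = Mul(Add(258604, Pow(218275, Rational(1, 2))), Add(Mul(Rational(44537, 104356), Rational(1, 78062)), -41573)) = Mul(Add(258604, Mul(5, Pow(8731, Rational(1, 2)))), Add(Rational(44537, 8146238072), -41573)) = Mul(Add(258604, Mul(5, Pow(8731, Rational(1, 2)))), Rational(-338663555322719, 8146238072)) = Add(Rational(-21894937515169106069, 2036559518), Mul(Rational(-1693317776613595, 8146238072), Pow(8731, Rational(1, 2))))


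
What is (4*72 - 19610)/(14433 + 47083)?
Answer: -9661/30758 ≈ -0.31410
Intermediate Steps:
(4*72 - 19610)/(14433 + 47083) = (288 - 19610)/61516 = -19322*1/61516 = -9661/30758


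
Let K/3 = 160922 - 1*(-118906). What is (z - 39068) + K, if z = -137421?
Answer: 662995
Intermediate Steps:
K = 839484 (K = 3*(160922 - 1*(-118906)) = 3*(160922 + 118906) = 3*279828 = 839484)
(z - 39068) + K = (-137421 - 39068) + 839484 = -176489 + 839484 = 662995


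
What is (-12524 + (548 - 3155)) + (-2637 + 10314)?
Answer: -7454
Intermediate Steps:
(-12524 + (548 - 3155)) + (-2637 + 10314) = (-12524 - 2607) + 7677 = -15131 + 7677 = -7454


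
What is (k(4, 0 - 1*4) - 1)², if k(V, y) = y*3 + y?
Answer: 289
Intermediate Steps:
k(V, y) = 4*y (k(V, y) = 3*y + y = 4*y)
(k(4, 0 - 1*4) - 1)² = (4*(0 - 1*4) - 1)² = (4*(0 - 4) - 1)² = (4*(-4) - 1)² = (-16 - 1)² = (-17)² = 289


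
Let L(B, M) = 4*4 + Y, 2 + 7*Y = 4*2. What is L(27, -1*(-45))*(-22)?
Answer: -2596/7 ≈ -370.86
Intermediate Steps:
Y = 6/7 (Y = -2/7 + (4*2)/7 = -2/7 + (⅐)*8 = -2/7 + 8/7 = 6/7 ≈ 0.85714)
L(B, M) = 118/7 (L(B, M) = 4*4 + 6/7 = 16 + 6/7 = 118/7)
L(27, -1*(-45))*(-22) = (118/7)*(-22) = -2596/7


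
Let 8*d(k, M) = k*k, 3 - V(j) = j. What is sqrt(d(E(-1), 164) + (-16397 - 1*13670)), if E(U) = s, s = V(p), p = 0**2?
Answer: I*sqrt(481054)/4 ≈ 173.4*I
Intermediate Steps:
p = 0
V(j) = 3 - j
s = 3 (s = 3 - 1*0 = 3 + 0 = 3)
E(U) = 3
d(k, M) = k**2/8 (d(k, M) = (k*k)/8 = k**2/8)
sqrt(d(E(-1), 164) + (-16397 - 1*13670)) = sqrt((1/8)*3**2 + (-16397 - 1*13670)) = sqrt((1/8)*9 + (-16397 - 13670)) = sqrt(9/8 - 30067) = sqrt(-240527/8) = I*sqrt(481054)/4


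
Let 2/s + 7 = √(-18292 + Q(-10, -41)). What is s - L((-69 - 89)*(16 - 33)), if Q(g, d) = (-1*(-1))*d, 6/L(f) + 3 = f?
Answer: -10561/3522779 - 3*I*√2037/9191 ≈ -0.0029979 - 0.014732*I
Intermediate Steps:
L(f) = 6/(-3 + f)
Q(g, d) = d (Q(g, d) = 1*d = d)
s = 2/(-7 + 3*I*√2037) (s = 2/(-7 + √(-18292 - 41)) = 2/(-7 + √(-18333)) = 2/(-7 + 3*I*√2037) ≈ -0.00076161 - 0.014732*I)
s - L((-69 - 89)*(16 - 33)) = (-1/1313 - 3*I*√2037/9191) - 6/(-3 + (-69 - 89)*(16 - 33)) = (-1/1313 - 3*I*√2037/9191) - 6/(-3 - 158*(-17)) = (-1/1313 - 3*I*√2037/9191) - 6/(-3 + 2686) = (-1/1313 - 3*I*√2037/9191) - 6/2683 = -10561/3522779 - 3*I*√2037/9191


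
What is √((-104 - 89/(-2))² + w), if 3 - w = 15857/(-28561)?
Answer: √404858481/338 ≈ 59.530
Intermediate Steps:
w = 101540/28561 (w = 3 - 15857/(-28561) = 3 - 15857*(-1)/28561 = 3 - 1*(-15857/28561) = 3 + 15857/28561 = 101540/28561 ≈ 3.5552)
√((-104 - 89/(-2))² + w) = √((-104 - 89/(-2))² + 101540/28561) = √((-104 - 89*(-½))² + 101540/28561) = √((-104 + 89/2)² + 101540/28561) = √((-119/2)² + 101540/28561) = √(14161/4 + 101540/28561) = √(404858481/114244) = √404858481/338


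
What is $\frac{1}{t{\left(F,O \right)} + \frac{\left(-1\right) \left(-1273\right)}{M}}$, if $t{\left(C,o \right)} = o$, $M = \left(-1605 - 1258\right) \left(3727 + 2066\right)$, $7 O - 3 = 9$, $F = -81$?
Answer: $\frac{16585359}{28430771} \approx 0.58336$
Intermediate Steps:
$O = \frac{12}{7}$ ($O = \frac{3}{7} + \frac{1}{7} \cdot 9 = \frac{3}{7} + \frac{9}{7} = \frac{12}{7} \approx 1.7143$)
$M = -16585359$ ($M = \left(-2863\right) 5793 = -16585359$)
$\frac{1}{t{\left(F,O \right)} + \frac{\left(-1\right) \left(-1273\right)}{M}} = \frac{1}{\frac{12}{7} + \frac{\left(-1\right) \left(-1273\right)}{-16585359}} = \frac{1}{\frac{12}{7} + 1273 \left(- \frac{1}{16585359}\right)} = \frac{1}{\frac{12}{7} - \frac{1273}{16585359}} = \frac{1}{\frac{28430771}{16585359}} = \frac{16585359}{28430771}$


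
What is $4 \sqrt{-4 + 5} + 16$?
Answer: $20$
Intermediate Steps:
$4 \sqrt{-4 + 5} + 16 = 4 \sqrt{1} + 16 = 4 \cdot 1 + 16 = 4 + 16 = 20$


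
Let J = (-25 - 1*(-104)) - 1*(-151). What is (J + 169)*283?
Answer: 112917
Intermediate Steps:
J = 230 (J = (-25 + 104) + 151 = 79 + 151 = 230)
(J + 169)*283 = (230 + 169)*283 = 399*283 = 112917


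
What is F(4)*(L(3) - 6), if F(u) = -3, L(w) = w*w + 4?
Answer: -21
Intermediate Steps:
L(w) = 4 + w**2 (L(w) = w**2 + 4 = 4 + w**2)
F(4)*(L(3) - 6) = -3*((4 + 3**2) - 6) = -3*((4 + 9) - 6) = -3*(13 - 6) = -3*7 = -21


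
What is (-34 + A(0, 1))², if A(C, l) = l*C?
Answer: 1156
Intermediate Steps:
A(C, l) = C*l
(-34 + A(0, 1))² = (-34 + 0*1)² = (-34 + 0)² = (-34)² = 1156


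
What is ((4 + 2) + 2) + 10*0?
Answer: 8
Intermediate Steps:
((4 + 2) + 2) + 10*0 = (6 + 2) + 0 = 8 + 0 = 8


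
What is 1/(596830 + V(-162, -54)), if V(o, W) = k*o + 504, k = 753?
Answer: 1/475348 ≈ 2.1037e-6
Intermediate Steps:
V(o, W) = 504 + 753*o (V(o, W) = 753*o + 504 = 504 + 753*o)
1/(596830 + V(-162, -54)) = 1/(596830 + (504 + 753*(-162))) = 1/(596830 + (504 - 121986)) = 1/(596830 - 121482) = 1/475348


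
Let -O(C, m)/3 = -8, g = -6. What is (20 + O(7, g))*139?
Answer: 6116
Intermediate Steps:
O(C, m) = 24 (O(C, m) = -3*(-8) = 24)
(20 + O(7, g))*139 = (20 + 24)*139 = 44*139 = 6116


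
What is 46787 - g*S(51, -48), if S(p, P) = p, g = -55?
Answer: 49592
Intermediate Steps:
46787 - g*S(51, -48) = 46787 - (-55)*51 = 46787 - 1*(-2805) = 46787 + 2805 = 49592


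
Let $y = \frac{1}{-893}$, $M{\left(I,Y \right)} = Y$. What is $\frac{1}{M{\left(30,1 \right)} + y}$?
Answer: $\frac{893}{892} \approx 1.0011$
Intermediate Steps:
$y = - \frac{1}{893} \approx -0.0011198$
$\frac{1}{M{\left(30,1 \right)} + y} = \frac{1}{1 - \frac{1}{893}} = \frac{1}{\frac{892}{893}} = \frac{893}{892}$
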